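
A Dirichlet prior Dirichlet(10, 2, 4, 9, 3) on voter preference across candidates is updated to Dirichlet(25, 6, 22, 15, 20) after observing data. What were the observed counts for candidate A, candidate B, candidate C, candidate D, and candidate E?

counts (15, 4, 18, 6, 17)

For a Dirichlet(α) prior with multinomial counts c, the posterior is Dirichlet(α + c) componentwise.
Counts are posterior − prior componentwise: 25−10=15, 6−2=4, 22−4=18, 15−9=6, 20−3=17.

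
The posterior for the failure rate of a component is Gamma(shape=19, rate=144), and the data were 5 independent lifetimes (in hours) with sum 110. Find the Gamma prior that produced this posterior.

Gamma(shape=14, rate=34)

Gamma–exponential conjugacy: posterior shape = α + n, posterior rate = β + Σtᵢ.
So α = 19 − 5 = 14 and β = 144 − 110 = 34.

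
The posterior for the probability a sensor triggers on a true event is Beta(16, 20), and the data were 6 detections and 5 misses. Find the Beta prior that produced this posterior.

Beta is conjugate to the binomial likelihood: posterior = Beta(a+s, b+f).
So a = 16 − 6 = 10 and b = 20 − 5 = 15.

Beta(10, 15)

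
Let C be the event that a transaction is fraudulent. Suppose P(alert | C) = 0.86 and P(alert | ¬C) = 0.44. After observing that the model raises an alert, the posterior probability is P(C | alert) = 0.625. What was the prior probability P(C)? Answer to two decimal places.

Bayes' rule in odds form gives O(C|E) = O(C)·[P(E|C)/P(E|¬C)], hence O(C) = O(C|E)/LR.
Posterior odds = 0.625/(1−0.625) = 1.6667. LR = 0.86/0.44 = 1.9545.
Prior odds = 1.6667/1.9545 = 0.8528, so P(C) = 0.8528/(1+0.8528) ≈ 0.46.

P(C) = 0.46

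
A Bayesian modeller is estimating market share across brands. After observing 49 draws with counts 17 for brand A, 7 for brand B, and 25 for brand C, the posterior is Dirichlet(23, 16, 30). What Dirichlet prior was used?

For a Dirichlet(α) prior with multinomial counts c, the posterior is Dirichlet(α + c) componentwise.
Subtract each count from the matching posterior parameter: 23−17=6, 16−7=9, 30−25=5.

Dirichlet(6, 9, 5)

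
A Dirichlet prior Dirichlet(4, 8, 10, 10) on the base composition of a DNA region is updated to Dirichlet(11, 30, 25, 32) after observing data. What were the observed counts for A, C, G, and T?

counts (7, 22, 15, 22)

For a Dirichlet(α) prior with multinomial counts c, the posterior is Dirichlet(α + c) componentwise.
Counts are posterior − prior componentwise: 11−4=7, 30−8=22, 25−10=15, 32−10=22.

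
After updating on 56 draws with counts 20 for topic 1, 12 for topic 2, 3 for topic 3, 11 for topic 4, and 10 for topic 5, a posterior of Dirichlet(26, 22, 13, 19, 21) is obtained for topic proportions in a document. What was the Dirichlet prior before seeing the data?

For a Dirichlet(α) prior with multinomial counts c, the posterior is Dirichlet(α + c) componentwise.
Subtract each count from the matching posterior parameter: 26−20=6, 22−12=10, 13−3=10, 19−11=8, 21−10=11.

Dirichlet(6, 10, 10, 8, 11)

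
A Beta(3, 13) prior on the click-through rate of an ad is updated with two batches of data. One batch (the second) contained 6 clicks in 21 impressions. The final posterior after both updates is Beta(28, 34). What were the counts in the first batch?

Sequential conjugate updates are equivalent to a single update on the pooled data, so total successes = posterior α − prior α and total failures = posterior β − prior β.
Total across both batches: 28−3=25 clicks, 34−13=21 non-clicks.
Subtract the second batch: 25−6=19 clicks and 21−15=6 non-clicks.

19 clicks and 6 non-clicks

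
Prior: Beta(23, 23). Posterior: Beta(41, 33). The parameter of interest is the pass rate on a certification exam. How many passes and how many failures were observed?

Under Beta–binomial conjugacy the posterior parameters are (α+s, β+f).
So s = 41 − 23 = 18 and f = 33 − 23 = 10.

18 passes and 10 failures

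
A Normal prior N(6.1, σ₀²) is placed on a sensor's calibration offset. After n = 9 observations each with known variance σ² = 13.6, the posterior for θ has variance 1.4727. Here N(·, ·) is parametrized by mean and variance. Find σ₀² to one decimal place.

Posterior precision equals prior precision plus data precision: 1/σ_n² = 1/σ₀² + n/σ².
So 1/σ₀² = 1/1.4727 − 9/13.6 = 0.679025 − 0.661765 = 0.017260.
Hence σ₀² = 1/0.017260 ≈ 57.9.

σ₀² = 57.9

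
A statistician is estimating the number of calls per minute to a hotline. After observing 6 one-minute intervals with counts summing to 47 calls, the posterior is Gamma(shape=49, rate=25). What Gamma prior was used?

Gamma(shape=2, rate=19)

A Gamma(α, β) prior (rate parametrization) on a Poisson rate with n observations summing to S gives posterior Gamma(α+S, β+n).
So α = 49 − 47 = 2 and β = 25 − 6 = 19.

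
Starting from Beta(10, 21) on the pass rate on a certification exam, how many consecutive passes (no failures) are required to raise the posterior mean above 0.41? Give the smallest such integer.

k = 5

After k passes and 0 failures the posterior is Beta(10+k, 21), with mean (10+k)/(10+21+k).
Set (10+k)/(31+k) > 0.41 and solve: k > (0.41·31 − 10)/(1 − 0.41) = 4.593.
The smallest integer exceeding 4.593 is 5.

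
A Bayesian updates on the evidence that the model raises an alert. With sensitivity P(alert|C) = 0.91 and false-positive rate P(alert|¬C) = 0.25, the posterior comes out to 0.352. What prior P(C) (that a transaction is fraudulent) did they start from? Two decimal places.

Bayes' rule in odds form gives O(C|E) = O(C)·[P(E|C)/P(E|¬C)], hence O(C) = O(C|E)/LR.
Posterior odds = 0.352/(1−0.352) = 0.5432. LR = 0.91/0.25 = 3.6400.
Prior odds = 0.5432/3.6400 = 0.1492, so P(C) = 0.1492/(1+0.1492) ≈ 0.13.

P(C) = 0.13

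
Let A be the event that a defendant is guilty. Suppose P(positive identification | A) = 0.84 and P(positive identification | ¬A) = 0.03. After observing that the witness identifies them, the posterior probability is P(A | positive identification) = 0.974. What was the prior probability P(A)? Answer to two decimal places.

Bayes' rule in odds form gives O(A|E) = O(A)·[P(E|A)/P(E|¬A)], hence O(A) = O(A|E)/LR.
Posterior odds = 0.974/(1−0.974) = 37.4615. LR = 0.84/0.03 = 28.0000.
Prior odds = 37.4615/28.0000 = 1.3379, so P(A) = 1.3379/(1+1.3379) ≈ 0.57.

P(A) = 0.57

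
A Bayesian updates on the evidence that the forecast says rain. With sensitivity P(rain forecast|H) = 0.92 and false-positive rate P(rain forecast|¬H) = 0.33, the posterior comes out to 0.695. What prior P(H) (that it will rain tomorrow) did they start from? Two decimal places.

P(H) = 0.45

Bayes' rule in odds form gives O(H|E) = O(H)·[P(E|H)/P(E|¬H)], hence O(H) = O(H|E)/LR.
Posterior odds = 0.695/(1−0.695) = 2.2787. LR = 0.92/0.33 = 2.7879.
Prior odds = 2.2787/2.7879 = 0.8174, so P(H) = 0.8174/(1+0.8174) ≈ 0.45.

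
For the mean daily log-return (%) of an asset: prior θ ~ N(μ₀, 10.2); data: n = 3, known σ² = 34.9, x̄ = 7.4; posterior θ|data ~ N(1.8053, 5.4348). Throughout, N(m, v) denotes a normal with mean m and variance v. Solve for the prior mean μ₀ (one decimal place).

μ₀ = -3.1

The posterior mean is a precision-weighted average: μ_n = (τ₀μ₀ + τ_data·x̄)/(τ₀+τ_data), with τ₀=1/σ₀² and τ_data=n/σ².
Here τ₀ = 1/10.2 = 0.098039 and τ_data = 3/34.9 = 0.085960, so τ_n = 0.183999.
Rearranging for μ₀: μ₀ = (μ_n·τ_n − τ_data·x̄)/τ₀ = (1.8053·0.183999 − 0.085960·7.4) / 0.098039 = -0.303931/0.098039 ≈ -3.1.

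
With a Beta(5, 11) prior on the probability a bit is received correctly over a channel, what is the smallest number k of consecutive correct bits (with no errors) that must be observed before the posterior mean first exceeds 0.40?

After k correct bits and 0 errors the posterior is Beta(5+k, 11), with mean (5+k)/(5+11+k).
Set (5+k)/(16+k) > 0.40 and solve: k > (0.40·16 − 5)/(1 − 0.40) = 2.333.
The smallest integer exceeding 2.333 is 3, and checking k=3: (8)/(19) = 0.4211 > 0.40.

k = 3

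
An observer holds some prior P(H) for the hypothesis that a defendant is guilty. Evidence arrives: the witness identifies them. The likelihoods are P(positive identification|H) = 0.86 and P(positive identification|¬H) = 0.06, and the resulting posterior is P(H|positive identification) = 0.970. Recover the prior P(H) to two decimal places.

P(H) = 0.69

Bayes' rule in odds form gives O(H|E) = O(H)·[P(E|H)/P(E|¬H)], hence O(H) = O(H|E)/LR.
Posterior odds = 0.970/(1−0.970) = 32.3333. LR = 0.86/0.06 = 14.3333.
Prior odds = 32.3333/14.3333 = 2.2558, so P(H) = 2.2558/(1+2.2558) ≈ 0.69.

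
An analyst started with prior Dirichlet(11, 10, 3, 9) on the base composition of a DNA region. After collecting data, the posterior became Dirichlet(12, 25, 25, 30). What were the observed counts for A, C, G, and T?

For a Dirichlet(α) prior with multinomial counts c, the posterior is Dirichlet(α + c) componentwise.
Counts are posterior − prior componentwise: 12−11=1, 25−10=15, 25−3=22, 30−9=21.

counts (1, 15, 22, 21)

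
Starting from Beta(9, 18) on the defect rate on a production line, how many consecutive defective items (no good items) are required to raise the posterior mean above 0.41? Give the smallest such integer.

k = 4

After k defective items and 0 good items the posterior is Beta(9+k, 18), with mean (9+k)/(9+18+k).
Set (9+k)/(27+k) > 0.41 and solve: k > (0.41·27 − 9)/(1 − 0.41) = 3.508.
The smallest integer exceeding 3.508 is 4, and checking k=4: (13)/(31) = 0.4194 > 0.41.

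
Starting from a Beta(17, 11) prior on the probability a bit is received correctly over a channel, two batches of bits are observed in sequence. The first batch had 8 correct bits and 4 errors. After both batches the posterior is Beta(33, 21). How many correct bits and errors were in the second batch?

Sequential conjugate updates are equivalent to a single update on the pooled data, so total successes = posterior α − prior α and total failures = posterior β − prior β.
Total across both batches: 33−17=16 correct bits, 21−11=10 errors.
Subtract the first batch: 16−8=8 correct bits and 10−4=6 errors.

8 correct bits and 6 errors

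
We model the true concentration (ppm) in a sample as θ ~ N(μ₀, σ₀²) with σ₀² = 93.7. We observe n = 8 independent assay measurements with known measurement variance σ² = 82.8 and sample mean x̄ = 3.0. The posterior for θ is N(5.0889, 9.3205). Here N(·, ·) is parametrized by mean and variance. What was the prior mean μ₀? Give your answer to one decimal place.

μ₀ = 24.0

The posterior mean is a precision-weighted average: μ_n = (τ₀μ₀ + τ_data·x̄)/(τ₀+τ_data), with τ₀=1/σ₀² and τ_data=n/σ².
Here τ₀ = 1/93.7 = 0.010672 and τ_data = 8/82.8 = 0.096618, so τ_n = 0.107290.
Rearranging for μ₀: μ₀ = (μ_n·τ_n − τ_data·x̄)/τ₀ = (5.0889·0.107290 − 0.096618·3.0) / 0.010672 = 0.256134/0.010672 ≈ 24.0.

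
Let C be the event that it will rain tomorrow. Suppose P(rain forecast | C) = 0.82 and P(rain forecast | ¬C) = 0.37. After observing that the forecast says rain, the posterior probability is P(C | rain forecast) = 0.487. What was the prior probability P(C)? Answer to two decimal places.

P(C) = 0.30

Bayes' rule in odds form gives O(C|E) = O(C)·[P(E|C)/P(E|¬C)], hence O(C) = O(C|E)/LR.
Posterior odds = 0.487/(1−0.487) = 0.9493. LR = 0.82/0.37 = 2.2162.
Prior odds = 0.9493/2.2162 = 0.4283, so P(C) = 0.4283/(1+0.4283) ≈ 0.30.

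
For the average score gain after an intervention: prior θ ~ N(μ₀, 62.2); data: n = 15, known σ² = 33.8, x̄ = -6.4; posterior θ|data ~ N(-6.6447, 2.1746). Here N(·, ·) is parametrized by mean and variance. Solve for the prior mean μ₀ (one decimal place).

With known observation variance, the Normal–Normal posterior has precision τ_n = τ₀ + n/σ² and mean μ_n = (τ₀μ₀ + (n/σ²)x̄)/τ_n.
Here τ₀ = 1/62.2 = 0.016077 and τ_data = 15/33.8 = 0.443787, so τ_n = 0.459864.
Rearranging for μ₀: μ₀ = (μ_n·τ_n − τ_data·x̄)/τ₀ = (-6.6447·0.459864 − 0.443787·-6.4) / 0.016077 = -0.215422/0.016077 ≈ -13.4.

μ₀ = -13.4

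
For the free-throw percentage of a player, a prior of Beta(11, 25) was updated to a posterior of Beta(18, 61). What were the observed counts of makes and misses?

7 makes and 36 misses

Beta is conjugate to the binomial likelihood: posterior = Beta(a+s, b+f).
Match parameters: s=18−11=7, f=61−25=36.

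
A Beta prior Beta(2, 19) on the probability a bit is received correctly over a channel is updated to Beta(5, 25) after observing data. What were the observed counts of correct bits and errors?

A Beta(α, β) prior with s successes and f failures in binomial data gives a Beta(α+s, β+f) posterior.
So s = 5 − 2 = 3 and f = 25 − 19 = 6.

3 correct bits and 6 errors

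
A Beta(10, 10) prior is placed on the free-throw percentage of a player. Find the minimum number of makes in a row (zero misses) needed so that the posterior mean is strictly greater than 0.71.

k = 15

After k makes and 0 misses the posterior is Beta(10+k, 10), with mean (10+k)/(10+10+k).
Set (10+k)/(20+k) > 0.71 and solve: k > (0.71·20 − 10)/(1 − 0.71) = 14.483.
The smallest integer exceeding 14.483 is 15.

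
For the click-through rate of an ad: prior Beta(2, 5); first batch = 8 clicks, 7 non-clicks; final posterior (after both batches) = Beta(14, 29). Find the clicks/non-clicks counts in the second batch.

4 clicks and 17 non-clicks

Sequential conjugate updates are equivalent to a single update on the pooled data, so total successes = posterior α − prior α and total failures = posterior β − prior β.
Total across both batches: 14−2=12 clicks, 29−5=24 non-clicks.
Subtract the first batch: 12−8=4 clicks and 24−7=17 non-clicks.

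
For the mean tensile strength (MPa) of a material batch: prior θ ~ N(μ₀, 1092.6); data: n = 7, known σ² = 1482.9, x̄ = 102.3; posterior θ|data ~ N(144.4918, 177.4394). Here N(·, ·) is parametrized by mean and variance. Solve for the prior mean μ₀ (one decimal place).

The posterior mean is a precision-weighted average: μ_n = (τ₀μ₀ + τ_data·x̄)/(τ₀+τ_data), with τ₀=1/σ₀² and τ_data=n/σ².
Here τ₀ = 1/1092.6 = 0.000915 and τ_data = 7/1482.9 = 0.004720, so τ_n = 0.005635.
Rearranging for μ₀: μ₀ = (μ_n·τ_n − τ_data·x̄)/τ₀ = (144.4918·0.005635 − 0.004720·102.3) / 0.000915 = 0.331355/0.000915 ≈ 362.1.

μ₀ = 362.1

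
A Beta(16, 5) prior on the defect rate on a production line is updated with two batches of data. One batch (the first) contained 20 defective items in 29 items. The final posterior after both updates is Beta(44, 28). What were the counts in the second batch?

8 defective items and 14 good items

Because Beta–binomial updating is additive in the counts, the combined data contributed (α_post−α_prior, β_post−β_prior) successes and failures.
Total across both batches: 44−16=28 defective items, 28−5=23 good items.
Subtract the first batch: 28−20=8 defective items and 23−9=14 good items.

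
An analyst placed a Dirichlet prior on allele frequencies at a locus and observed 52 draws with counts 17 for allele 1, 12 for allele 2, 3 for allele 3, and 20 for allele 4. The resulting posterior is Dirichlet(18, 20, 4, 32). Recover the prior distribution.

For a Dirichlet(α) prior with multinomial counts c, the posterior is Dirichlet(α + c) componentwise.
Subtract each count from the matching posterior parameter: 18−17=1, 20−12=8, 4−3=1, 32−20=12.

Dirichlet(1, 8, 1, 12)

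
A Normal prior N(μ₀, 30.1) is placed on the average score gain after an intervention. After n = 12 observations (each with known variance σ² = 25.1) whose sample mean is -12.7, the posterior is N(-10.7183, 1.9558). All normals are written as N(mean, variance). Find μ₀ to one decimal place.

With known observation variance, the Normal–Normal posterior has precision τ_n = τ₀ + n/σ² and mean μ_n = (τ₀μ₀ + (n/σ²)x̄)/τ_n.
Here τ₀ = 1/30.1 = 0.033223 and τ_data = 12/25.1 = 0.478088, so τ_n = 0.511311.
Rearranging for μ₀: μ₀ = (μ_n·τ_n − τ_data·x̄)/τ₀ = (-10.7183·0.511311 − 0.478088·-12.7) / 0.033223 = 0.591333/0.033223 ≈ 17.8.

μ₀ = 17.8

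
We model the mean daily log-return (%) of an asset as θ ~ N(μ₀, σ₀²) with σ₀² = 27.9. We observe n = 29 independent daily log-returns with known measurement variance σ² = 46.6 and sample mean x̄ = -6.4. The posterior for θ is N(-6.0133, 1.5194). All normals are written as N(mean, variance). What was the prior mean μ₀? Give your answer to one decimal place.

With known observation variance, the Normal–Normal posterior has precision τ_n = τ₀ + n/σ² and mean μ_n = (τ₀μ₀ + (n/σ²)x̄)/τ_n.
Here τ₀ = 1/27.9 = 0.035842 and τ_data = 29/46.6 = 0.622318, so τ_n = 0.658160.
Rearranging for μ₀: μ₀ = (μ_n·τ_n − τ_data·x̄)/τ₀ = (-6.0133·0.658160 − 0.622318·-6.4) / 0.035842 = 0.025122/0.035842 ≈ 0.7.

μ₀ = 0.7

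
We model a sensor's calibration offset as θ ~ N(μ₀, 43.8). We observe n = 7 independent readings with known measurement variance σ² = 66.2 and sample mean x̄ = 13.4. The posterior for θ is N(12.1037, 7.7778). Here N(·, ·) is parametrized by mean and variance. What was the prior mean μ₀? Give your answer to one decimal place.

The posterior mean is a precision-weighted average: μ_n = (τ₀μ₀ + τ_data·x̄)/(τ₀+τ_data), with τ₀=1/σ₀² and τ_data=n/σ².
Here τ₀ = 1/43.8 = 0.022831 and τ_data = 7/66.2 = 0.105740, so τ_n = 0.128571.
Rearranging for μ₀: μ₀ = (μ_n·τ_n − τ_data·x̄)/τ₀ = (12.1037·0.128571 − 0.105740·13.4) / 0.022831 = 0.139269/0.022831 ≈ 6.1.

μ₀ = 6.1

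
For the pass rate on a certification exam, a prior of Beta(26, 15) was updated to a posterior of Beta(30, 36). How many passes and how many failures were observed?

Under Beta–binomial conjugacy the posterior parameters are (a+s, b+f).
Match parameters: s=30−26=4, f=36−15=21.

4 passes and 21 failures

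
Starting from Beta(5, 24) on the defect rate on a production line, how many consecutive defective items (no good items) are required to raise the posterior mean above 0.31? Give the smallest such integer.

k = 6

After k defective items and 0 good items the posterior is Beta(5+k, 24), with mean (5+k)/(5+24+k).
Set (5+k)/(29+k) > 0.31 and solve: k > (0.31·29 − 5)/(1 − 0.31) = 5.783.
The smallest integer exceeding 5.783 is 6, and checking k=6: (11)/(35) = 0.3143 > 0.31.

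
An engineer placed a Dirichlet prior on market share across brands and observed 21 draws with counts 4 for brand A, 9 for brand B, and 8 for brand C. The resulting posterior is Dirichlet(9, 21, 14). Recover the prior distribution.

Dirichlet(5, 12, 6)

For a Dirichlet(α) prior with multinomial counts c, the posterior is Dirichlet(α + c) componentwise.
Subtract each count from the matching posterior parameter: 9−4=5, 21−9=12, 14−8=6.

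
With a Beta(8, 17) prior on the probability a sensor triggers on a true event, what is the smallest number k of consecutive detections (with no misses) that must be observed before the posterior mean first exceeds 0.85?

k = 89

After k detections and 0 misses the posterior is Beta(8+k, 17), with mean (8+k)/(8+17+k).
Set (8+k)/(25+k) > 0.85 and solve: k > (0.85·25 − 8)/(1 − 0.85) = 88.333.
The smallest integer exceeding 88.333 is 89.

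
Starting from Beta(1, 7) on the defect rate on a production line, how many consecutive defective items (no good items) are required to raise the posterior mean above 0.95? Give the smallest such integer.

k = 133

After k defective items and 0 good items the posterior is Beta(1+k, 7), with mean (1+k)/(1+7+k).
Set (1+k)/(8+k) > 0.95 and solve: k > (0.95·8 − 1)/(1 − 0.95) = 132.000.
The smallest integer exceeding 132.000 is 133, and checking k=133: (134)/(141) = 0.9504 > 0.95.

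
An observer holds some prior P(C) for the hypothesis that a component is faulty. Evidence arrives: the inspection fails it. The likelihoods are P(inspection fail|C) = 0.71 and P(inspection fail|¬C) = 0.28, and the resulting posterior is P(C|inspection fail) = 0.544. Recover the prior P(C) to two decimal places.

In odds form, posterior odds = prior odds × likelihood ratio, so prior odds = posterior odds ÷ LR.
Posterior odds = 0.544/(1−0.544) = 1.1930. LR = 0.71/0.28 = 2.5357.
Prior odds = 1.1930/2.5357 = 0.4705, so P(C) = 0.4705/(1+0.4705) ≈ 0.32.

P(C) = 0.32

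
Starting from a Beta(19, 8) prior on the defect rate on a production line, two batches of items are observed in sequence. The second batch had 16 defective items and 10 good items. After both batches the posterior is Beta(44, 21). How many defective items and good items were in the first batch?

9 defective items and 3 good items

Sequential conjugate updates are equivalent to a single update on the pooled data, so total successes = posterior α − prior α and total failures = posterior β − prior β.
Total across both batches: 44−19=25 defective items, 21−8=13 good items.
Subtract the second batch: 25−16=9 defective items and 13−10=3 good items.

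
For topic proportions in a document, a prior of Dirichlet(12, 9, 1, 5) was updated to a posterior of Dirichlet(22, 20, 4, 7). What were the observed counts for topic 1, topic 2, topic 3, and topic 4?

counts (10, 11, 3, 2)

For a Dirichlet(α) prior with multinomial counts c, the posterior is Dirichlet(α + c) componentwise.
Counts are posterior − prior componentwise: 22−12=10, 20−9=11, 4−1=3, 7−5=2.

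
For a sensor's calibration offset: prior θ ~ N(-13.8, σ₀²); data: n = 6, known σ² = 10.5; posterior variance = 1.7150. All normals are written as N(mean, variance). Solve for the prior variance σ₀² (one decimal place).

For the Normal–Normal model with known σ², precisions add: τ_n = τ₀ + n/σ².
So 1/σ₀² = 1/1.7150 − 6/10.5 = 0.583090 − 0.571429 = 0.011661.
Hence σ₀² = 1/0.011661 ≈ 85.8.

σ₀² = 85.8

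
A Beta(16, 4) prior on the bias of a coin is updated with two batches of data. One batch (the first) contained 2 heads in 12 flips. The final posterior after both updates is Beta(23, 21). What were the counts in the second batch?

Sequential conjugate updates are equivalent to a single update on the pooled data, so total successes = posterior α − prior α and total failures = posterior β − prior β.
Total across both batches: 23−16=7 heads, 21−4=17 tails.
Subtract the first batch: 7−2=5 heads and 17−10=7 tails.

5 heads and 7 tails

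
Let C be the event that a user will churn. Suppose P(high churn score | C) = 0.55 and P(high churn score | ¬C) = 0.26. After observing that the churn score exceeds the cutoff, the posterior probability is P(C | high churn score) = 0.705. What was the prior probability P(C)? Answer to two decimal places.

Bayes' rule in odds form gives O(C|E) = O(C)·[P(E|C)/P(E|¬C)], hence O(C) = O(C|E)/LR.
Posterior odds = 0.705/(1−0.705) = 2.3898. LR = 0.55/0.26 = 2.1154.
Prior odds = 2.3898/2.1154 = 1.1297, so P(C) = 1.1297/(1+1.1297) ≈ 0.53.

P(C) = 0.53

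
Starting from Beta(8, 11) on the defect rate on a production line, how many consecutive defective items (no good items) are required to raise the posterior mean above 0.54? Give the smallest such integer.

k = 5

After k defective items and 0 good items the posterior is Beta(8+k, 11), with mean (8+k)/(8+11+k).
Set (8+k)/(19+k) > 0.54 and solve: k > (0.54·19 − 8)/(1 − 0.54) = 4.913.
The smallest integer exceeding 4.913 is 5.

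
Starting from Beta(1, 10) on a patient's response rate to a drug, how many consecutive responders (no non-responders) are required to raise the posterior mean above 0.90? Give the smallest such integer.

k = 90

After k responders and 0 non-responders the posterior is Beta(1+k, 10), with mean (1+k)/(1+10+k).
Set (1+k)/(11+k) > 0.90 and solve: k > (0.90·11 − 1)/(1 − 0.90) = 89.000.
The smallest integer exceeding 89.000 is 90, and checking k=90: (91)/(101) = 0.9010 > 0.90.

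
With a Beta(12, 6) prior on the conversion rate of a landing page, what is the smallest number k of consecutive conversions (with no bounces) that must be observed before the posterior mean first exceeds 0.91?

k = 49

After k conversions and 0 bounces the posterior is Beta(12+k, 6), with mean (12+k)/(12+6+k).
Set (12+k)/(18+k) > 0.91 and solve: k > (0.91·18 − 12)/(1 − 0.91) = 48.667.
The smallest integer exceeding 48.667 is 49, and checking k=49: (61)/(67) = 0.9104 > 0.91.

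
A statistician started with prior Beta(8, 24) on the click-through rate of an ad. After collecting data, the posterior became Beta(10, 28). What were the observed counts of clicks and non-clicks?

A Beta(a, b) prior with s successes and f failures in binomial data gives a Beta(a+s, b+f) posterior.
Match parameters: s=10−8=2, f=28−24=4.

2 clicks and 4 non-clicks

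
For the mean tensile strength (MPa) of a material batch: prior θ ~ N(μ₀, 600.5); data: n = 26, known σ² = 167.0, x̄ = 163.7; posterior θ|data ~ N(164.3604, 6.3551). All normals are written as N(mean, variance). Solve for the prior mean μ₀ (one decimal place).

The posterior mean is a precision-weighted average: μ_n = (τ₀μ₀ + τ_data·x̄)/(τ₀+τ_data), with τ₀=1/σ₀² and τ_data=n/σ².
Here τ₀ = 1/600.5 = 0.001665 and τ_data = 26/167.0 = 0.155689, so τ_n = 0.157354.
Rearranging for μ₀: μ₀ = (μ_n·τ_n − τ_data·x̄)/τ₀ = (164.3604·0.157354 − 0.155689·163.7) / 0.001665 = 0.376477/0.001665 ≈ 226.1.

μ₀ = 226.1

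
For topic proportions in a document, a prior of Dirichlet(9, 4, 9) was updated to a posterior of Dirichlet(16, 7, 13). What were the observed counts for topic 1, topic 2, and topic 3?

For a Dirichlet(α) prior with multinomial counts c, the posterior is Dirichlet(α + c) componentwise.
Counts are posterior − prior componentwise: 16−9=7, 7−4=3, 13−9=4.

counts (7, 3, 4)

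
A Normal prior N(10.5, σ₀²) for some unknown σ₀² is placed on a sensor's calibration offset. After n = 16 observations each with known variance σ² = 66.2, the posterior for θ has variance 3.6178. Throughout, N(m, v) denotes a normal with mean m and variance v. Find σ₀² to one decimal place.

σ₀² = 28.8

For the Normal–Normal model with known σ², precisions add: τ_n = τ₀ + n/σ².
So 1/σ₀² = 1/3.6178 − 16/66.2 = 0.276411 − 0.241692 = 0.034719.
Hence σ₀² = 1/0.034719 ≈ 28.8.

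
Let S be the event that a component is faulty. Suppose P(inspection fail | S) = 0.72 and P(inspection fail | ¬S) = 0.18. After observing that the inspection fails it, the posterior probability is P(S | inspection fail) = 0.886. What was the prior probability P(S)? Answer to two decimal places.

P(S) = 0.66

Bayes' rule in odds form gives O(S|E) = O(S)·[P(E|S)/P(E|¬S)], hence O(S) = O(S|E)/LR.
Posterior odds = 0.886/(1−0.886) = 7.7719. LR = 0.72/0.18 = 4.0000.
Prior odds = 7.7719/4.0000 = 1.9430, so P(S) = 1.9430/(1+1.9430) ≈ 0.66.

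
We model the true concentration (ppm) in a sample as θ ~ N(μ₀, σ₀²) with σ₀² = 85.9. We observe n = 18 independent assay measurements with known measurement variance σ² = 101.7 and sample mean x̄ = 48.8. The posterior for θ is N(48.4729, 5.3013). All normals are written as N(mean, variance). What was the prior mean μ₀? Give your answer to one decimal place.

μ₀ = 43.5

The posterior mean is a precision-weighted average: μ_n = (τ₀μ₀ + τ_data·x̄)/(τ₀+τ_data), with τ₀=1/σ₀² and τ_data=n/σ².
Here τ₀ = 1/85.9 = 0.011641 and τ_data = 18/101.7 = 0.176991, so τ_n = 0.188632.
Rearranging for μ₀: μ₀ = (μ_n·τ_n − τ_data·x̄)/τ₀ = (48.4729·0.188632 − 0.176991·48.8) / 0.011641 = 0.506379/0.011641 ≈ 43.5.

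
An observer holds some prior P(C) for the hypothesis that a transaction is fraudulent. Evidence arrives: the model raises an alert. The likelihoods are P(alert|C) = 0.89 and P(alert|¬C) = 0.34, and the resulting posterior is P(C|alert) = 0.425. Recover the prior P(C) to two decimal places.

In odds form, posterior odds = prior odds × likelihood ratio, so prior odds = posterior odds ÷ LR.
Posterior odds = 0.425/(1−0.425) = 0.7391. LR = 0.89/0.34 = 2.6176.
Prior odds = 0.7391/2.6176 = 0.2824, so P(C) = 0.2824/(1+0.2824) ≈ 0.22.

P(C) = 0.22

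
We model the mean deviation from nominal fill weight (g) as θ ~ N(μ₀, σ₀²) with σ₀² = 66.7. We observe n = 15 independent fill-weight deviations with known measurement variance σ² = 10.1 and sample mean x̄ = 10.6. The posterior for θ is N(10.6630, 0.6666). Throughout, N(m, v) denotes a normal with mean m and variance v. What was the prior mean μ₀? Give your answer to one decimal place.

With known observation variance, the Normal–Normal posterior has precision τ_n = τ₀ + n/σ² and mean μ_n = (τ₀μ₀ + (n/σ²)x̄)/τ_n.
Here τ₀ = 1/66.7 = 0.014993 and τ_data = 15/10.1 = 1.485149, so τ_n = 1.500142.
Rearranging for μ₀: μ₀ = (μ_n·τ_n − τ_data·x̄)/τ₀ = (10.6630·1.500142 − 1.485149·10.6) / 0.014993 = 0.253435/0.014993 ≈ 16.9.

μ₀ = 16.9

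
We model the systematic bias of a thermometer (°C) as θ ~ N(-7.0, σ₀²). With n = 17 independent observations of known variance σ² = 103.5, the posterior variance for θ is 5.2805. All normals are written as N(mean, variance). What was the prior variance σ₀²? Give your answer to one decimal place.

For the Normal–Normal model with known σ², precisions add: τ_n = τ₀ + n/σ².
So 1/σ₀² = 1/5.2805 − 17/103.5 = 0.189376 − 0.164251 = 0.025125.
Hence σ₀² = 1/0.025125 ≈ 39.8.

σ₀² = 39.8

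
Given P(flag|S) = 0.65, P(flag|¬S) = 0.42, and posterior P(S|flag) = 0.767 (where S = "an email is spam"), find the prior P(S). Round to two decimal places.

P(S) = 0.68

In odds form, posterior odds = prior odds × likelihood ratio, so prior odds = posterior odds ÷ LR.
Posterior odds = 0.767/(1−0.767) = 3.2918. LR = 0.65/0.42 = 1.5476.
Prior odds = 3.2918/1.5476 = 2.1270, so P(S) = 2.1270/(1+2.1270) ≈ 0.68.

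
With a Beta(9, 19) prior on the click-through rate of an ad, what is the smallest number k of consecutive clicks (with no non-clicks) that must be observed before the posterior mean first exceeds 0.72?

k = 40

After k clicks and 0 non-clicks the posterior is Beta(9+k, 19), with mean (9+k)/(9+19+k).
Set (9+k)/(28+k) > 0.72 and solve: k > (0.72·28 − 9)/(1 − 0.72) = 39.857.
The smallest integer exceeding 39.857 is 40, and checking k=40: (49)/(68) = 0.7206 > 0.72.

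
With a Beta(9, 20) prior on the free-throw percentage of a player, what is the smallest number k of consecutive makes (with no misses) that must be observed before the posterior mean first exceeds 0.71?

k = 40

After k makes and 0 misses the posterior is Beta(9+k, 20), with mean (9+k)/(9+20+k).
Set (9+k)/(29+k) > 0.71 and solve: k > (0.71·29 − 9)/(1 − 0.71) = 39.966.
The smallest integer exceeding 39.966 is 40.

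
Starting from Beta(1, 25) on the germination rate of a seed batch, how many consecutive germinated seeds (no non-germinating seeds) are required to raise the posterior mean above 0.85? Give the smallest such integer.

k = 141

After k germinated seeds and 0 non-germinating seeds the posterior is Beta(1+k, 25), with mean (1+k)/(1+25+k).
Set (1+k)/(26+k) > 0.85 and solve: k > (0.85·26 − 1)/(1 − 0.85) = 140.667.
The smallest integer exceeding 140.667 is 141, and checking k=141: (142)/(167) = 0.8503 > 0.85.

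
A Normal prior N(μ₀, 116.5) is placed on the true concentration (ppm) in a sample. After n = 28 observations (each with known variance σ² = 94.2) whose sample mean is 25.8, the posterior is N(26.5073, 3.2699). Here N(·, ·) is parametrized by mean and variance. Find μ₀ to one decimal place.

μ₀ = 51.0

With known observation variance, the Normal–Normal posterior has precision τ_n = τ₀ + n/σ² and mean μ_n = (τ₀μ₀ + (n/σ²)x̄)/τ_n.
Here τ₀ = 1/116.5 = 0.008584 and τ_data = 28/94.2 = 0.297240, so τ_n = 0.305824.
Rearranging for μ₀: μ₀ = (μ_n·τ_n − τ_data·x̄)/τ₀ = (26.5073·0.305824 − 0.297240·25.8) / 0.008584 = 0.437777/0.008584 ≈ 51.0.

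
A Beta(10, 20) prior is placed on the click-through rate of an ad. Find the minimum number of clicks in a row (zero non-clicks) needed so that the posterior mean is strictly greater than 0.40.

After k clicks and 0 non-clicks the posterior is Beta(10+k, 20), with mean (10+k)/(10+20+k).
Set (10+k)/(30+k) > 0.40 and solve: k > (0.40·30 − 10)/(1 − 0.40) = 3.333.
The smallest integer exceeding 3.333 is 4.

k = 4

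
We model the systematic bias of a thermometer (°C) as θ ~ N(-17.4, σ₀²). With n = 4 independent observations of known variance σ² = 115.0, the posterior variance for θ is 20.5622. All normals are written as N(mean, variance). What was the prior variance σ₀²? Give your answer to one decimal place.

For the Normal–Normal model with known σ², precisions add: τ_n = τ₀ + n/σ².
So 1/σ₀² = 1/20.5622 − 4/115.0 = 0.048633 − 0.034783 = 0.013850.
Hence σ₀² = 1/0.013850 ≈ 72.2.

σ₀² = 72.2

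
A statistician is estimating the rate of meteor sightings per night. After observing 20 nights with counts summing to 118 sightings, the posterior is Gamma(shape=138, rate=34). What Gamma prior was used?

Gamma–Poisson conjugacy: posterior shape = α + Σxᵢ, posterior rate = β + n.
So α = 138 − 118 = 20 and β = 34 − 20 = 14.

Gamma(shape=20, rate=14)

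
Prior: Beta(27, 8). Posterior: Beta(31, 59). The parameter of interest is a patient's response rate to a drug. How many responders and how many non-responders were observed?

Under Beta–binomial conjugacy the posterior parameters are (α+s, β+f).
So s = 31 − 27 = 4 and f = 59 − 8 = 51.

4 responders and 51 non-responders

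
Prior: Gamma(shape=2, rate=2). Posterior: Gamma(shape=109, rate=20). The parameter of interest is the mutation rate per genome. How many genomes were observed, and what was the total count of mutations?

n = 18 genomes with total 107 mutations

A Gamma(α, β) prior (rate parametrization) on a Poisson rate with n observations summing to S gives posterior Gamma(α+S, β+n).
Matching: Σxᵢ = 109 − 2 = 107 and n = 20 − 2 = 18.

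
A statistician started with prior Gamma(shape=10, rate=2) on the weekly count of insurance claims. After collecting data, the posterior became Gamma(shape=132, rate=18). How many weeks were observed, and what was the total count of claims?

n = 16 weeks with total 122 claims

A Gamma(α, β) prior (rate parametrization) on a Poisson rate with n observations summing to S gives posterior Gamma(α+S, β+n).
Matching: Σxᵢ = 132 − 10 = 122 and n = 18 − 2 = 16.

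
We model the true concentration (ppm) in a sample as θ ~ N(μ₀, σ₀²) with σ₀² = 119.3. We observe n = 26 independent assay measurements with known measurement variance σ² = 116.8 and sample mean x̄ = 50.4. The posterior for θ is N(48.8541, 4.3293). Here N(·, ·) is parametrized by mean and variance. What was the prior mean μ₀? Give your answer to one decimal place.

With known observation variance, the Normal–Normal posterior has precision τ_n = τ₀ + n/σ² and mean μ_n = (τ₀μ₀ + (n/σ²)x̄)/τ_n.
Here τ₀ = 1/119.3 = 0.008382 and τ_data = 26/116.8 = 0.222603, so τ_n = 0.230985.
Rearranging for μ₀: μ₀ = (μ_n·τ_n − τ_data·x̄)/τ₀ = (48.8541·0.230985 − 0.222603·50.4) / 0.008382 = 0.065373/0.008382 ≈ 7.8.

μ₀ = 7.8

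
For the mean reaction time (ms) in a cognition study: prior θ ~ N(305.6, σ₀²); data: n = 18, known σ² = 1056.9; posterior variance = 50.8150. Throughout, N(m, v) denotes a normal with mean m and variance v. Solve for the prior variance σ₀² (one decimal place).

σ₀² = 377.6

For the Normal–Normal model with known σ², precisions add: τ_n = τ₀ + n/σ².
So 1/σ₀² = 1/50.8150 − 18/1056.9 = 0.019679 − 0.017031 = 0.002648.
Hence σ₀² = 1/0.002648 ≈ 377.6.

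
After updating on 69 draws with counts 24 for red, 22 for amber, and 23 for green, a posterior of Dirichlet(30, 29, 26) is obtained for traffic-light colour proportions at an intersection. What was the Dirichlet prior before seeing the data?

Dirichlet(6, 7, 3)

For a Dirichlet(α) prior with multinomial counts c, the posterior is Dirichlet(α + c) componentwise.
Subtract each count from the matching posterior parameter: 30−24=6, 29−22=7, 26−23=3.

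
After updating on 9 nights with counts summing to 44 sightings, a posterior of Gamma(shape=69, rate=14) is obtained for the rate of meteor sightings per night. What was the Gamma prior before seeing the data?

A Gamma(α, β) prior (rate parametrization) on a Poisson rate with n observations summing to S gives posterior Gamma(α+S, β+n).
So α = 69 − 44 = 25 and β = 14 − 9 = 5.

Gamma(shape=25, rate=5)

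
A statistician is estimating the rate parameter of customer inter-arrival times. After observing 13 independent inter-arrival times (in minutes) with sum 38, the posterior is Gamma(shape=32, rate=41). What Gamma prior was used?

Gamma(shape=19, rate=3)

Gamma–exponential conjugacy: posterior shape = α + n, posterior rate = β + Σtᵢ.
So α = 32 − 13 = 19 and β = 41 − 38 = 3.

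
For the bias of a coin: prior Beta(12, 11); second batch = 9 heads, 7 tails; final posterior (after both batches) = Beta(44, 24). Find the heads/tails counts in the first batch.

Because Beta–binomial updating is additive in the counts, the combined data contributed (α_post−α_prior, β_post−β_prior) successes and failures.
Total across both batches: 44−12=32 heads, 24−11=13 tails.
Subtract the second batch: 32−9=23 heads and 13−7=6 tails.

23 heads and 6 tails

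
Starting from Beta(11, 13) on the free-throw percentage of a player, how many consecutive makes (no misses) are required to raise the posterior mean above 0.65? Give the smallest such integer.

After k makes and 0 misses the posterior is Beta(11+k, 13), with mean (11+k)/(11+13+k).
Set (11+k)/(24+k) > 0.65 and solve: k > (0.65·24 − 11)/(1 − 0.65) = 13.143.
The smallest integer exceeding 13.143 is 14.

k = 14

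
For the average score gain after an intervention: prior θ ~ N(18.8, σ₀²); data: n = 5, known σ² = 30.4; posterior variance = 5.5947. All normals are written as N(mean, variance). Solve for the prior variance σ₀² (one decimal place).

For the Normal–Normal model with known σ², precisions add: τ_n = τ₀ + n/σ².
So 1/σ₀² = 1/5.5947 − 5/30.4 = 0.178741 − 0.164474 = 0.014267.
Hence σ₀² = 1/0.014267 ≈ 70.1.

σ₀² = 70.1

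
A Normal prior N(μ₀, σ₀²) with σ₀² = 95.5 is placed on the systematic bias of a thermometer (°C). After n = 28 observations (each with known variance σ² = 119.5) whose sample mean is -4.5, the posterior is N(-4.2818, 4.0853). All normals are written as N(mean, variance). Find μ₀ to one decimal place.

μ₀ = 0.6

With known observation variance, the Normal–Normal posterior has precision τ_n = τ₀ + n/σ² and mean μ_n = (τ₀μ₀ + (n/σ²)x̄)/τ_n.
Here τ₀ = 1/95.5 = 0.010471 and τ_data = 28/119.5 = 0.234310, so τ_n = 0.244781.
Rearranging for μ₀: μ₀ = (μ_n·τ_n − τ_data·x̄)/τ₀ = (-4.2818·0.244781 − 0.234310·-4.5) / 0.010471 = 0.006292/0.010471 ≈ 0.6.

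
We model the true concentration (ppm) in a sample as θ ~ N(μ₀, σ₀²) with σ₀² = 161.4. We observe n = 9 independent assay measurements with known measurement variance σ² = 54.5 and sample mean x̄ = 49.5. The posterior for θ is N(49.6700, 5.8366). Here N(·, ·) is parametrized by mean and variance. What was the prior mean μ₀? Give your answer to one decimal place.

With known observation variance, the Normal–Normal posterior has precision τ_n = τ₀ + n/σ² and mean μ_n = (τ₀μ₀ + (n/σ²)x̄)/τ_n.
Here τ₀ = 1/161.4 = 0.006196 and τ_data = 9/54.5 = 0.165138, so τ_n = 0.171334.
Rearranging for μ₀: μ₀ = (μ_n·τ_n − τ_data·x̄)/τ₀ = (49.6700·0.171334 − 0.165138·49.5) / 0.006196 = 0.335829/0.006196 ≈ 54.2.

μ₀ = 54.2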